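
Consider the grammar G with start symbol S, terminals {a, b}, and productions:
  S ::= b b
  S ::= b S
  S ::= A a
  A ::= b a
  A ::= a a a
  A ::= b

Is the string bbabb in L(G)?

no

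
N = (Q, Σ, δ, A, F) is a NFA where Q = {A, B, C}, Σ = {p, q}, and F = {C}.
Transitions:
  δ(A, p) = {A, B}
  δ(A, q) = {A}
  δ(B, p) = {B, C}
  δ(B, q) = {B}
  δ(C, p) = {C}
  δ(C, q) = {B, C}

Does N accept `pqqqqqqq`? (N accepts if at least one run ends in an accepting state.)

rejected

Start: {A}
read p: {A, B}
read q: {A, B}
read q: {A, B}
read q: {A, B}
read q: {A, B}
read q: {A, B}
read q: {A, B}
read q: {A, B}
Reachable ∩ accepting = {} — empty.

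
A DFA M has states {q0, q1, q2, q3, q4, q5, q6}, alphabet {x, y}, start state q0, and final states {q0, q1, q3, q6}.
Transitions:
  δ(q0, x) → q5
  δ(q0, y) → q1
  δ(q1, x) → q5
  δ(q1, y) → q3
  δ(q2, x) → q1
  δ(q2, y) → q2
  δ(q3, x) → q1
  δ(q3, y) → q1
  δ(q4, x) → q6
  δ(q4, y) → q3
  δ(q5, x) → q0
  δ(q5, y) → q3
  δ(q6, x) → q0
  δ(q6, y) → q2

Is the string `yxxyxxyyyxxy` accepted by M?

q0 --y--> q1
q1 --x--> q5
q5 --x--> q0
q0 --y--> q1
q1 --x--> q5
q5 --x--> q0
q0 --y--> q1
q1 --y--> q3
q3 --y--> q1
q1 --x--> q5
q5 --x--> q0
q0 --y--> q1
End in state q1, which is an accepting state.

accepted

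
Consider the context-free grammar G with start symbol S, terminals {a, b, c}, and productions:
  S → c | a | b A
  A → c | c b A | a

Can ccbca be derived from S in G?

no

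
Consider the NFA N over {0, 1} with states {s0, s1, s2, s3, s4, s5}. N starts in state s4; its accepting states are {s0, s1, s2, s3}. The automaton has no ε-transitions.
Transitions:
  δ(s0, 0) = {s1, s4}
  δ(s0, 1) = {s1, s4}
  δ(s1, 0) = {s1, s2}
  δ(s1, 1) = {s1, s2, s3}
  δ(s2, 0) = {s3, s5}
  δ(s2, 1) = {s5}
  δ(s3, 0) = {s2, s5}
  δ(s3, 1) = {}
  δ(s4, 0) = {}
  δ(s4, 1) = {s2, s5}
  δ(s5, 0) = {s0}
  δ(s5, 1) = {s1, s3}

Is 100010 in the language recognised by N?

accepted

Start: {s4}
read 1: {s2, s5}
read 0: {s0, s3, s5}
read 0: {s0, s1, s2, s4, s5}
read 0: {s0, s1, s2, s3, s4, s5}
read 1: {s1, s2, s3, s4, s5}
read 0: {s0, s1, s2, s3, s5}
Reachable ∩ accepting = {s0, s1, s2, s3} — nonempty.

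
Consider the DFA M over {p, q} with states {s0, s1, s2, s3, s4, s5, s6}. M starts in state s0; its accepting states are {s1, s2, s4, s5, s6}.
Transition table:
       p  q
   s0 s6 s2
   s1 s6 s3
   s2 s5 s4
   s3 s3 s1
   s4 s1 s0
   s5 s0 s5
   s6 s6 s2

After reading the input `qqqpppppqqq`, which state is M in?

s0

s0 --q--> s2
s2 --q--> s4
s4 --q--> s0
s0 --p--> s6
s6 --p--> s6
s6 --p--> s6
s6 --p--> s6
s6 --p--> s6
s6 --q--> s2
s2 --q--> s4
s4 --q--> s0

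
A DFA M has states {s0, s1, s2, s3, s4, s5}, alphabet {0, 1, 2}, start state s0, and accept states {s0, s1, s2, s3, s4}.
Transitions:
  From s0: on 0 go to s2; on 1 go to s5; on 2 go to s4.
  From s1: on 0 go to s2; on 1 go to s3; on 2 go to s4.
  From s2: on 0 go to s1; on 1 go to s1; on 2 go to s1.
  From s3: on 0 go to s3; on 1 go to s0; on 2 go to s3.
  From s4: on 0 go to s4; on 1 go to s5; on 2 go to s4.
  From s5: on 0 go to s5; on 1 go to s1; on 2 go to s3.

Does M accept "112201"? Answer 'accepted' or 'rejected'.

s0 --1--> s5
s5 --1--> s1
s1 --2--> s4
s4 --2--> s4
s4 --0--> s4
s4 --1--> s5
End in state s5, which is not an accepting state.

rejected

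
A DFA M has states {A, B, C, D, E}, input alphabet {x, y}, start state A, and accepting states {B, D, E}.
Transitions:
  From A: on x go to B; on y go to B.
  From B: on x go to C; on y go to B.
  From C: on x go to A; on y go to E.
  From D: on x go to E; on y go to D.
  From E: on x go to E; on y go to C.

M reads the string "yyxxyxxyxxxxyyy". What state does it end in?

E

A --y--> B
B --y--> B
B --x--> C
C --x--> A
A --y--> B
B --x--> C
C --x--> A
A --y--> B
B --x--> C
C --x--> A
A --x--> B
B --x--> C
C --y--> E
E --y--> C
C --y--> E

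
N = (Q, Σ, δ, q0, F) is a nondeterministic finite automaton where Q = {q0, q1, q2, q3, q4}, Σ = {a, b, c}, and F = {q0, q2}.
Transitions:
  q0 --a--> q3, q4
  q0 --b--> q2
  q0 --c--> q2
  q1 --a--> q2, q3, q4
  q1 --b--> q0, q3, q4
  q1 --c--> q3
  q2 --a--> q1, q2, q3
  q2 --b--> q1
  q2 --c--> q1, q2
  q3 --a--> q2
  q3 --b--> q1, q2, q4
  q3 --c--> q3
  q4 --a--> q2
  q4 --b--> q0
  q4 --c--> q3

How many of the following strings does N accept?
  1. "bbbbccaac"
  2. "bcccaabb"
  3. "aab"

"bbbbccaac": accepted
"bcccaabb": accepted
"aab": rejected

2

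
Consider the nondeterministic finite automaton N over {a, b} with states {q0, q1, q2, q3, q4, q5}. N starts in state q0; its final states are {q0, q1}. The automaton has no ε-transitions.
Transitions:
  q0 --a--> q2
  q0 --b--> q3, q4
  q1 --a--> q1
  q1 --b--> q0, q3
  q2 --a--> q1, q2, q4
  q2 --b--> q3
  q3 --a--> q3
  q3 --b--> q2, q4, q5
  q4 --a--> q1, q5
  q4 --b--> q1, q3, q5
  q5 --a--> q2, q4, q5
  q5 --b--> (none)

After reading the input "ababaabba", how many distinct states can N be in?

Start: {q0}
read a: {q2}
read b: {q3}
read a: {q3}
read b: {q2, q4, q5}
read a: {q1, q2, q4, q5}
read a: {q1, q2, q4, q5}
read b: {q0, q1, q3, q5}
read b: {q0, q2, q3, q4, q5}
read a: {q1, q2, q3, q4, q5}
Final reachable set {q1, q2, q3, q4, q5} has 5 states.

5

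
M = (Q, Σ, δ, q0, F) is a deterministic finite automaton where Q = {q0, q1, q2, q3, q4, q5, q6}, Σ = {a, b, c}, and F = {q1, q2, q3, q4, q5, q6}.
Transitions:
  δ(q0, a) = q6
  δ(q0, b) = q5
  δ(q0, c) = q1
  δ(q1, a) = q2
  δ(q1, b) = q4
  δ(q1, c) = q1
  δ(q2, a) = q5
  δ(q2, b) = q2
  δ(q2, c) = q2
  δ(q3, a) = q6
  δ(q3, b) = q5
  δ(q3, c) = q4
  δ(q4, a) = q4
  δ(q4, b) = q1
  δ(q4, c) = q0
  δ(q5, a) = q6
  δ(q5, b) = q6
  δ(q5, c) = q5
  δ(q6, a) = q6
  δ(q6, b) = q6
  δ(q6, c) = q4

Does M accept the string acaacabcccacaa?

q0 --a--> q6
q6 --c--> q4
q4 --a--> q4
q4 --a--> q4
q4 --c--> q0
q0 --a--> q6
q6 --b--> q6
q6 --c--> q4
q4 --c--> q0
q0 --c--> q1
q1 --a--> q2
q2 --c--> q2
q2 --a--> q5
q5 --a--> q6
End in state q6, which is an accepting state.

accepted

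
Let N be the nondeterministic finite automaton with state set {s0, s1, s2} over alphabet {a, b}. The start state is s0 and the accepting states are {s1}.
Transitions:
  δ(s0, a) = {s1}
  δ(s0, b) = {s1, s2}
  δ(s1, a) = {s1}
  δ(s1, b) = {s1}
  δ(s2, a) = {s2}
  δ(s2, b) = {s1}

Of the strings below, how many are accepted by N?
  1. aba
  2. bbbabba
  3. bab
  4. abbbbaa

aba: accepted
bbbabba: accepted
bab: accepted
abbbbaa: accepted

4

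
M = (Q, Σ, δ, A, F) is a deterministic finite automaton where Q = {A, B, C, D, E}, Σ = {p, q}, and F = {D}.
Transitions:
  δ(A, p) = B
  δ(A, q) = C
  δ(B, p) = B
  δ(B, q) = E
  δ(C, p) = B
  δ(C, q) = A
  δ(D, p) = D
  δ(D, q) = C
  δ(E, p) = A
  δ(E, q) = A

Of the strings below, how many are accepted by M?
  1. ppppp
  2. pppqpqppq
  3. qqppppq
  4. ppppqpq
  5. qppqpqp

ppppp: rejected
pppqpqppq: rejected
qqppppq: rejected
ppppqpq: rejected
qppqpqp: rejected

0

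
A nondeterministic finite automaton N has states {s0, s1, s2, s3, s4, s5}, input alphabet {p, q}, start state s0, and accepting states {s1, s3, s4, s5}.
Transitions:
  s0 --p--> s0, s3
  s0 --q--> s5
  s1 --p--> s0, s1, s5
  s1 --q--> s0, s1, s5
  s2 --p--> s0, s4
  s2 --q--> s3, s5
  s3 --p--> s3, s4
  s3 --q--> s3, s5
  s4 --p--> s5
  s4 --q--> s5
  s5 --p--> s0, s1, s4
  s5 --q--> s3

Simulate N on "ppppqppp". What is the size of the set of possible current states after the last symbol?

Start: {s0}
read p: {s0, s3}
read p: {s0, s3, s4}
read p: {s0, s3, s4, s5}
read p: {s0, s1, s3, s4, s5}
read q: {s0, s1, s3, s5}
read p: {s0, s1, s3, s4, s5}
read p: {s0, s1, s3, s4, s5}
read p: {s0, s1, s3, s4, s5}
Final reachable set {s0, s1, s3, s4, s5} has 5 states.

5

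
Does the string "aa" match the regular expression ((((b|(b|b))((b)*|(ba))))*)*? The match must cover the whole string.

no

aa cannot be split into zero or more pieces each matching (((b|(b|b))((b)*|(ba))))*.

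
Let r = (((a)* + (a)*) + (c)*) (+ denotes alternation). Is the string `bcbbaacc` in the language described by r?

no

Neither ((a)*+(a)*) nor (c)* matches bcbbaacc.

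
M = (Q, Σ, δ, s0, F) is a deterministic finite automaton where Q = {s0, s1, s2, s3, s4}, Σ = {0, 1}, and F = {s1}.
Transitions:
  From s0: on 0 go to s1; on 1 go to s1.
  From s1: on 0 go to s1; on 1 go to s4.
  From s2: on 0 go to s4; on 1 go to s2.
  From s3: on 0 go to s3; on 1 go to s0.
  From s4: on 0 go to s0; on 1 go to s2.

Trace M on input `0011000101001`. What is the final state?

s0 --0--> s1
s1 --0--> s1
s1 --1--> s4
s4 --1--> s2
s2 --0--> s4
s4 --0--> s0
s0 --0--> s1
s1 --1--> s4
s4 --0--> s0
s0 --1--> s1
s1 --0--> s1
s1 --0--> s1
s1 --1--> s4

s4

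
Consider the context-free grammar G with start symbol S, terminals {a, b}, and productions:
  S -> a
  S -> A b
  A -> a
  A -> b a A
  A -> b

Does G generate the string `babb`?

yes

S ⇒ Ab ⇒ baAb ⇒ babb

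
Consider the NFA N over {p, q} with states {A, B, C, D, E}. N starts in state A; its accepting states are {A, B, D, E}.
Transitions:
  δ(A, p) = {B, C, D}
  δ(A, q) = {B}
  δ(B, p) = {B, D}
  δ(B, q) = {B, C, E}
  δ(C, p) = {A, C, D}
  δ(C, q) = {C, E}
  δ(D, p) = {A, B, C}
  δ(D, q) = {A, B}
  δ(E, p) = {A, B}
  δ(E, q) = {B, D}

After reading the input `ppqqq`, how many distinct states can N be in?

5

Start: {A}
read p: {B, C, D}
read p: {A, B, C, D}
read q: {A, B, C, E}
read q: {B, C, D, E}
read q: {A, B, C, D, E}
Final reachable set {A, B, C, D, E} has 5 states.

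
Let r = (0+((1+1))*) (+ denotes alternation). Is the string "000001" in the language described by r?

no

Neither 0 nor ((1+1))* matches 000001.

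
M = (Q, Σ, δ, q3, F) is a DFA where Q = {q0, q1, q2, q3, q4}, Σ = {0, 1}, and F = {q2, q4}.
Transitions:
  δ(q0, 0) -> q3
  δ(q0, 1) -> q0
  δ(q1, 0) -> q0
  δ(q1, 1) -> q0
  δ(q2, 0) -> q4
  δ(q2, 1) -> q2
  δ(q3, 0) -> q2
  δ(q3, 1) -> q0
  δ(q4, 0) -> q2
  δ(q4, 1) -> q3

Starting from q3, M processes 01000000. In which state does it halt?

q3 --0--> q2
q2 --1--> q2
q2 --0--> q4
q4 --0--> q2
q2 --0--> q4
q4 --0--> q2
q2 --0--> q4
q4 --0--> q2

q2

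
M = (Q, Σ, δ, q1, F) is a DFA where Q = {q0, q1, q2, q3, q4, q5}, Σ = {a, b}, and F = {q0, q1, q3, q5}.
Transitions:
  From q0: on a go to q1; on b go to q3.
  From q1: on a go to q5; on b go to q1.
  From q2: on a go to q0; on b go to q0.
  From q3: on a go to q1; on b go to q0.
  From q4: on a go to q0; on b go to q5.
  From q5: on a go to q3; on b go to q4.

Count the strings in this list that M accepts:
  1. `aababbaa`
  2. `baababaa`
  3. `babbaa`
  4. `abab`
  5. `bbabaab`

`aababbaa`: accepted
`baababaa`: accepted
`babbaa`: accepted
`abab`: accepted
`bbabaab`: accepted

5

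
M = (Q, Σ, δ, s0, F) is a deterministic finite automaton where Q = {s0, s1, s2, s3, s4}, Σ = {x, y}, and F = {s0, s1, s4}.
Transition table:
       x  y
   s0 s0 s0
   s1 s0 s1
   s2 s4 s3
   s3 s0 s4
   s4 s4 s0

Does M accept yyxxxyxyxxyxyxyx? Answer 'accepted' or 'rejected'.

s0 --y--> s0
s0 --y--> s0
s0 --x--> s0
s0 --x--> s0
s0 --x--> s0
s0 --y--> s0
s0 --x--> s0
s0 --y--> s0
s0 --x--> s0
s0 --x--> s0
s0 --y--> s0
s0 --x--> s0
s0 --y--> s0
s0 --x--> s0
s0 --y--> s0
s0 --x--> s0
End in state s0, which is an accepting state.

accepted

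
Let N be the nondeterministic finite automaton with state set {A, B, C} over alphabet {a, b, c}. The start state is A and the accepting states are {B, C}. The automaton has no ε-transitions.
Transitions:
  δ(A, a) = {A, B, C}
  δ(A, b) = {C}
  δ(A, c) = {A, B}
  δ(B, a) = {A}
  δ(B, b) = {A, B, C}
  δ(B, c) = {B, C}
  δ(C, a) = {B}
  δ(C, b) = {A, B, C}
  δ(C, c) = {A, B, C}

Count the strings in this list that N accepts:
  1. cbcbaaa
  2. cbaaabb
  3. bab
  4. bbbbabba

4

cbcbaaa: accepted
cbaaabb: accepted
bab: accepted
bbbbabba: accepted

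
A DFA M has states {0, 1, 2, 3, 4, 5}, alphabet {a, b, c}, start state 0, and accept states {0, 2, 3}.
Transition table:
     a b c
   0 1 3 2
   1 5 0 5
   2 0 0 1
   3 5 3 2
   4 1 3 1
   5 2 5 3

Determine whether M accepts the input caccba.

0 --c--> 2
2 --a--> 0
0 --c--> 2
2 --c--> 1
1 --b--> 0
0 --a--> 1
End in state 1, which is not an accepting state.

rejected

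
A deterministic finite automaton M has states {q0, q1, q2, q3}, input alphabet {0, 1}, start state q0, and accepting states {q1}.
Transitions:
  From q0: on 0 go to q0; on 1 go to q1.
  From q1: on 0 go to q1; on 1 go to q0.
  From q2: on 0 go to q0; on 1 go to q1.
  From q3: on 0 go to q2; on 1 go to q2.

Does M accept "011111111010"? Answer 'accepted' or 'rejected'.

accepted

q0 --0--> q0
q0 --1--> q1
q1 --1--> q0
q0 --1--> q1
q1 --1--> q0
q0 --1--> q1
q1 --1--> q0
q0 --1--> q1
q1 --1--> q0
q0 --0--> q0
q0 --1--> q1
q1 --0--> q1
End in state q1, which is an accepting state.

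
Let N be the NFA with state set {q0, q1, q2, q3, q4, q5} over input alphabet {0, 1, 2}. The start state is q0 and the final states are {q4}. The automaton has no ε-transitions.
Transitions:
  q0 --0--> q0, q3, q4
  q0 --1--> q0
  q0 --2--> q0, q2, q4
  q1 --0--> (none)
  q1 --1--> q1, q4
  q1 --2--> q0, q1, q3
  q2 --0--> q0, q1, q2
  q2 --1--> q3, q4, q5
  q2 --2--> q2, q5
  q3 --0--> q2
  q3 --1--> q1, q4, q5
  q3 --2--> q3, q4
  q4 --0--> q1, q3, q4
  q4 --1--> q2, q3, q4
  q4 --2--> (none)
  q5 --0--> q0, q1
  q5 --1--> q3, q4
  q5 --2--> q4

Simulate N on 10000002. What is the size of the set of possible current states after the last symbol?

Start: {q0}
read 1: {q0}
read 0: {q0, q3, q4}
read 0: {q0, q1, q2, q3, q4}
read 0: {q0, q1, q2, q3, q4}
read 0: {q0, q1, q2, q3, q4}
read 0: {q0, q1, q2, q3, q4}
read 0: {q0, q1, q2, q3, q4}
read 2: {q0, q1, q2, q3, q4, q5}
Final reachable set {q0, q1, q2, q3, q4, q5} has 6 states.

6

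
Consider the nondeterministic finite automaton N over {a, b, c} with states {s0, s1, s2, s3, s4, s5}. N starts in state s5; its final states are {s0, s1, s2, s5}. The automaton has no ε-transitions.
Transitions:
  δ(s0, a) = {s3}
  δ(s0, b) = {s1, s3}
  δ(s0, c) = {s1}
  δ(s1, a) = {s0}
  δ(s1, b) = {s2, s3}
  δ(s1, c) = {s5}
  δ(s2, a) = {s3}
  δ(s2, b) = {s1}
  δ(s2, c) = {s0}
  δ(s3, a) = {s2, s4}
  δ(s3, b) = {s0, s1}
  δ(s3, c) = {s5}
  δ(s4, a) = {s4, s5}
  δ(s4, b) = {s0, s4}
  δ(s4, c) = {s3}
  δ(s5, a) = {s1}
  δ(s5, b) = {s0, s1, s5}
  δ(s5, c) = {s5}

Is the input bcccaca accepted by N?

accepted

Start: {s5}
read b: {s0, s1, s5}
read c: {s1, s5}
read c: {s5}
read c: {s5}
read a: {s1}
read c: {s5}
read a: {s1}
Reachable ∩ accepting = {s1} — nonempty.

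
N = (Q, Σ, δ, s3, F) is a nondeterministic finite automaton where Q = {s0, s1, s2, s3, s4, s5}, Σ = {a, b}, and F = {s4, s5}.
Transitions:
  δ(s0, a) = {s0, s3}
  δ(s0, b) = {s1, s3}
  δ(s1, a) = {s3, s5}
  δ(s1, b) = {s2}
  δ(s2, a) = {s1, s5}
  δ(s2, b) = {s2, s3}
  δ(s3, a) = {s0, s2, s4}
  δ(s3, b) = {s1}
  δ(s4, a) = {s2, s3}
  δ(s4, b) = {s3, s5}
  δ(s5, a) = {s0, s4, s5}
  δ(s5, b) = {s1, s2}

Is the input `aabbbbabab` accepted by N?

accepted

Start: {s3}
read a: {s0, s2, s4}
read a: {s0, s1, s2, s3, s5}
read b: {s1, s2, s3}
read b: {s1, s2, s3}
read b: {s1, s2, s3}
read b: {s1, s2, s3}
read a: {s0, s1, s2, s3, s4, s5}
read b: {s1, s2, s3, s5}
read a: {s0, s1, s2, s3, s4, s5}
read b: {s1, s2, s3, s5}
Reachable ∩ accepting = {s5} — nonempty.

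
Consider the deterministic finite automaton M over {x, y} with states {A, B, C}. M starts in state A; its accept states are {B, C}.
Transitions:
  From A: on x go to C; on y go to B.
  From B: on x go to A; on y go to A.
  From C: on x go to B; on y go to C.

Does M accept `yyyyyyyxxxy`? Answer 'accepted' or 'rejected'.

rejected

A --y--> B
B --y--> A
A --y--> B
B --y--> A
A --y--> B
B --y--> A
A --y--> B
B --x--> A
A --x--> C
C --x--> B
B --y--> A
End in state A, which is not an accepting state.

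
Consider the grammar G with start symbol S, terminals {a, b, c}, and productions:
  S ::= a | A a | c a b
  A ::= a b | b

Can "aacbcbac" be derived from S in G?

no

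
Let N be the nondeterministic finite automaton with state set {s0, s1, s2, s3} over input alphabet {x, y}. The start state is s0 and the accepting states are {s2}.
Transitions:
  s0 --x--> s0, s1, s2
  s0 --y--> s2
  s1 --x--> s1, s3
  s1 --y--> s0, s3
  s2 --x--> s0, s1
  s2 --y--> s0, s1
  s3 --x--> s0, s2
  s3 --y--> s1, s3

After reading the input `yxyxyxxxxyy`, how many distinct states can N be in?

Start: {s0}
read y: {s2}
read x: {s0, s1}
read y: {s0, s2, s3}
read x: {s0, s1, s2}
read y: {s0, s1, s2, s3}
read x: {s0, s1, s2, s3}
read x: {s0, s1, s2, s3}
read x: {s0, s1, s2, s3}
read x: {s0, s1, s2, s3}
read y: {s0, s1, s2, s3}
read y: {s0, s1, s2, s3}
Final reachable set {s0, s1, s2, s3} has 4 states.

4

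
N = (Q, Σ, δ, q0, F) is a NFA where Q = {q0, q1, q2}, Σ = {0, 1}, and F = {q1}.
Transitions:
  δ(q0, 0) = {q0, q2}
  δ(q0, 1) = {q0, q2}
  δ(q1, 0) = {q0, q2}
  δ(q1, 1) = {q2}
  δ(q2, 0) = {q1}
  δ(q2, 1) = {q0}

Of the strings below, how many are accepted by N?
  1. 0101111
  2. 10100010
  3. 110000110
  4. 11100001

2

0101111: rejected
10100010: accepted
110000110: accepted
11100001: rejected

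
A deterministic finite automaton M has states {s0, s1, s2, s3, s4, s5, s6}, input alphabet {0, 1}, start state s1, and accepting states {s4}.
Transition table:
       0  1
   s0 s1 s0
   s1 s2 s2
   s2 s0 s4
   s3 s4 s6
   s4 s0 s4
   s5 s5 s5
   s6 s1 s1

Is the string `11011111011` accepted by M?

s1 --1--> s2
s2 --1--> s4
s4 --0--> s0
s0 --1--> s0
s0 --1--> s0
s0 --1--> s0
s0 --1--> s0
s0 --1--> s0
s0 --0--> s1
s1 --1--> s2
s2 --1--> s4
End in state s4, which is an accepting state.

accepted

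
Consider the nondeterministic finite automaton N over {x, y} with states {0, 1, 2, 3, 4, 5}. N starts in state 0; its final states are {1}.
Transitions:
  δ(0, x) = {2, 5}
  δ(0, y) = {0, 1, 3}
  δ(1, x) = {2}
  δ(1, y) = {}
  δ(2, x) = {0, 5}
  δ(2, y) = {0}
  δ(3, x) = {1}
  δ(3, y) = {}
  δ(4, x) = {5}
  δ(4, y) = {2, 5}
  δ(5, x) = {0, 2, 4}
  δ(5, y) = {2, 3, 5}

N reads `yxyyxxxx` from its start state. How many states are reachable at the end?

Start: {0}
read y: {0, 1, 3}
read x: {1, 2, 5}
read y: {0, 2, 3, 5}
read y: {0, 1, 2, 3, 5}
read x: {0, 1, 2, 4, 5}
read x: {0, 2, 4, 5}
read x: {0, 2, 4, 5}
read x: {0, 2, 4, 5}
Final reachable set {0, 2, 4, 5} has 4 states.

4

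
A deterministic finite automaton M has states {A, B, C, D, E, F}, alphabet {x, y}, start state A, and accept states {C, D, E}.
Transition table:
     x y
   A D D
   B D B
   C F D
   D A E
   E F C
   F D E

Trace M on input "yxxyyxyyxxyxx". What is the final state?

D

A --y--> D
D --x--> A
A --x--> D
D --y--> E
E --y--> C
C --x--> F
F --y--> E
E --y--> C
C --x--> F
F --x--> D
D --y--> E
E --x--> F
F --x--> D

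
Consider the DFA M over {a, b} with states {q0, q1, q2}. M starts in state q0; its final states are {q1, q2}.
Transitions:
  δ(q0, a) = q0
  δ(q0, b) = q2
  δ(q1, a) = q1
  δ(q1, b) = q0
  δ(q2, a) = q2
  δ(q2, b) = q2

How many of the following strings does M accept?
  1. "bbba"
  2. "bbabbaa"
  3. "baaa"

3

"bbba": accepted
"bbabbaa": accepted
"baaa": accepted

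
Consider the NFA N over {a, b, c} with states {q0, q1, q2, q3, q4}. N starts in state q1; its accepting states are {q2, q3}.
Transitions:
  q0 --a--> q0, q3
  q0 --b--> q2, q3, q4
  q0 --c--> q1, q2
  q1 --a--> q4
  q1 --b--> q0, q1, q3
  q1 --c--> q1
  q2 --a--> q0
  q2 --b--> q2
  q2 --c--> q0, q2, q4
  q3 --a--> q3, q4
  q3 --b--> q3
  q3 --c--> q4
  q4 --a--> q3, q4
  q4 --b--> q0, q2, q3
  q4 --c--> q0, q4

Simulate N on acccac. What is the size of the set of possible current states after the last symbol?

4

Start: {q1}
read a: {q4}
read c: {q0, q4}
read c: {q0, q1, q2, q4}
read c: {q0, q1, q2, q4}
read a: {q0, q3, q4}
read c: {q0, q1, q2, q4}
Final reachable set {q0, q1, q2, q4} has 4 states.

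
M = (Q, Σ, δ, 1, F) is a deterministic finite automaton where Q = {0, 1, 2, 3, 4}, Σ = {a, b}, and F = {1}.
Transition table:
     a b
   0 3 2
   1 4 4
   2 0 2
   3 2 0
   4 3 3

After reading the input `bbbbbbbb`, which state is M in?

2

1 --b--> 4
4 --b--> 3
3 --b--> 0
0 --b--> 2
2 --b--> 2
2 --b--> 2
2 --b--> 2
2 --b--> 2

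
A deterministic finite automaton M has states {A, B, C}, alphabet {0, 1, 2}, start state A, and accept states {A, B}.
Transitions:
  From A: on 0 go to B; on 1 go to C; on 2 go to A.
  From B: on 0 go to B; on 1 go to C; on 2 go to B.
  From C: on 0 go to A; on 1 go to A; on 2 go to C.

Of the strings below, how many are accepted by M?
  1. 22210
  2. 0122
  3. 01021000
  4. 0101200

3

22210: accepted
0122: rejected
01021000: accepted
0101200: accepted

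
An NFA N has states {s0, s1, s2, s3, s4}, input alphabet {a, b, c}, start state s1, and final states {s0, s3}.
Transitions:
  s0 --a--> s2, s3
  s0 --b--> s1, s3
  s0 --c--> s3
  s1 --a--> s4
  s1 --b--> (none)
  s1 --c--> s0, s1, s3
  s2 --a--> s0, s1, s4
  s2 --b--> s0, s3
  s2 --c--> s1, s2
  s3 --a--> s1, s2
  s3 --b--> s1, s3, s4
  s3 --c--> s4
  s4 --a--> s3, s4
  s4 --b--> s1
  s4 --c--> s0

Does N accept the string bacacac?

Start: {s1}
read b: {}
The reachable set is empty and stays empty for the remaining 6 symbols.
Reachable ∩ accepting = {} — empty.

rejected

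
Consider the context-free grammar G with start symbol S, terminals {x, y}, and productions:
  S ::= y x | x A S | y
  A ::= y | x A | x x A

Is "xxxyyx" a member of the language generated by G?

S ⇒ xAS ⇒ xxxAS ⇒ xxxyS ⇒ xxxyyx

yes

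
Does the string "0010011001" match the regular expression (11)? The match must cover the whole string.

no

No split of 0010011001 into u·v has 1 matching u and 1 matching v.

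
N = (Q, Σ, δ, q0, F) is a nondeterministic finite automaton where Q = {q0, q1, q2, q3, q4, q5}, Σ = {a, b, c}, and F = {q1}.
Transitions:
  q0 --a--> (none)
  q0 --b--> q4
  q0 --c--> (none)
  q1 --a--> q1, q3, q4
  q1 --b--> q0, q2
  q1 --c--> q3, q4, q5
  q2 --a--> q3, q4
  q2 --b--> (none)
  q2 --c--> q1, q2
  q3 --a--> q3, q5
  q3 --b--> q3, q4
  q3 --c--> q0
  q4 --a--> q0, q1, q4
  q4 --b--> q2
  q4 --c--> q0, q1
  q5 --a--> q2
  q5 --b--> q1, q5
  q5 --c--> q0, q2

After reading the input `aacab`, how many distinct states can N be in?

0

Start: {q0}
read a: {}
The reachable set is empty and stays empty for the remaining 4 symbols.
Final reachable set {} has 0 states.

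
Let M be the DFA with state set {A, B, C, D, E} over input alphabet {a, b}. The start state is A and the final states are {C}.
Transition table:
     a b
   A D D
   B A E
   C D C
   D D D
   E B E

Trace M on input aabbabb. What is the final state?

D

A --a--> D
D --a--> D
D --b--> D
D --b--> D
D --a--> D
D --b--> D
D --b--> D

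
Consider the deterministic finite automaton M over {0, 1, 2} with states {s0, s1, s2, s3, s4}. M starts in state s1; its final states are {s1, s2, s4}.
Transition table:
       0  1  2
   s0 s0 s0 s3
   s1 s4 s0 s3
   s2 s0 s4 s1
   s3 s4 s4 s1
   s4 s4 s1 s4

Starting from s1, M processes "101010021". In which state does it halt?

s1 --1--> s0
s0 --0--> s0
s0 --1--> s0
s0 --0--> s0
s0 --1--> s0
s0 --0--> s0
s0 --0--> s0
s0 --2--> s3
s3 --1--> s4

s4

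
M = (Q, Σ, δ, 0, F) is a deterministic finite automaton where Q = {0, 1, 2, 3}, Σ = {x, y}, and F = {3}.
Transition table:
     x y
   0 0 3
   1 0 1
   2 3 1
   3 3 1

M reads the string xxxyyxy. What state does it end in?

0 --x--> 0
0 --x--> 0
0 --x--> 0
0 --y--> 3
3 --y--> 1
1 --x--> 0
0 --y--> 3

3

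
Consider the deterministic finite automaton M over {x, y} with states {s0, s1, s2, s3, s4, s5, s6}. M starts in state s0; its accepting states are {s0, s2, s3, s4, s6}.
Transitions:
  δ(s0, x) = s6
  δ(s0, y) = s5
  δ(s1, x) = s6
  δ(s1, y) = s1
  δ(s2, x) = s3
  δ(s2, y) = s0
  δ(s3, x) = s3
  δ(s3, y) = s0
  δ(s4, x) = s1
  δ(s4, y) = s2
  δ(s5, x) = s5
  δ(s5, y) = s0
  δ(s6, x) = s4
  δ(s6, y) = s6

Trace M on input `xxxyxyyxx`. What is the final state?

s1

s0 --x--> s6
s6 --x--> s4
s4 --x--> s1
s1 --y--> s1
s1 --x--> s6
s6 --y--> s6
s6 --y--> s6
s6 --x--> s4
s4 --x--> s1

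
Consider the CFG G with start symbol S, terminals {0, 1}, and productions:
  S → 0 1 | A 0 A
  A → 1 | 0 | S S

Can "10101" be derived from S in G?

no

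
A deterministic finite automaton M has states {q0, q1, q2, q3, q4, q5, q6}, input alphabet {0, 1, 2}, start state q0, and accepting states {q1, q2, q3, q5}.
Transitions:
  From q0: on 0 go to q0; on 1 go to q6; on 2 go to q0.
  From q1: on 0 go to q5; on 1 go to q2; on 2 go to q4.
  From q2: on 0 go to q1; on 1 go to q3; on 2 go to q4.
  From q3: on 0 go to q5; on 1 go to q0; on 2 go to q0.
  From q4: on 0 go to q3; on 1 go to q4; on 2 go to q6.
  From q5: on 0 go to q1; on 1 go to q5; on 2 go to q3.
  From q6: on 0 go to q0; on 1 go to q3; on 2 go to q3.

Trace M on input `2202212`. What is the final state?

q0 --2--> q0
q0 --2--> q0
q0 --0--> q0
q0 --2--> q0
q0 --2--> q0
q0 --1--> q6
q6 --2--> q3

q3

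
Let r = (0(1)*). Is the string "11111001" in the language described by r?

no

No split of 11111001 into u·v has 0 matching u and (1)* matching v.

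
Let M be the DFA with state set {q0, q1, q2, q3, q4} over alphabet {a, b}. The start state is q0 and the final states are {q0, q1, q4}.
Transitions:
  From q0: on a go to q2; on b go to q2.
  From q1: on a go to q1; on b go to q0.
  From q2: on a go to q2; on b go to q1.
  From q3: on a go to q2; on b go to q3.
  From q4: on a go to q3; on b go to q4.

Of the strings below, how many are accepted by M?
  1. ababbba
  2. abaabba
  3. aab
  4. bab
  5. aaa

3

ababbba: accepted
abaabba: rejected
aab: accepted
bab: accepted
aaa: rejected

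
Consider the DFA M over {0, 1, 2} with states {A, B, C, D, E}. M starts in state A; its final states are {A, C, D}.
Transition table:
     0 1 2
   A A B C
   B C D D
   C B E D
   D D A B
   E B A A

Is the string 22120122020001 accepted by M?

rejected

A --2--> C
C --2--> D
D --1--> A
A --2--> C
C --0--> B
B --1--> D
D --2--> B
B --2--> D
D --0--> D
D --2--> B
B --0--> C
C --0--> B
B --0--> C
C --1--> E
End in state E, which is not an accepting state.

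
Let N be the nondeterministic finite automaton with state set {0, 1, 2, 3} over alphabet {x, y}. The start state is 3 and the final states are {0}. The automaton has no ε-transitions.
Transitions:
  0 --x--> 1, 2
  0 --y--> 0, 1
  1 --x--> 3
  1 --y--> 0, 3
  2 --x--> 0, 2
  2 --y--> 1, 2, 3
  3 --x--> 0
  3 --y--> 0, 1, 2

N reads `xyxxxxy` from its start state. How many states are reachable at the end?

Start: {3}
read x: {0}
read y: {0, 1}
read x: {1, 2, 3}
read x: {0, 2, 3}
read x: {0, 1, 2}
read x: {0, 1, 2, 3}
read y: {0, 1, 2, 3}
Final reachable set {0, 1, 2, 3} has 4 states.

4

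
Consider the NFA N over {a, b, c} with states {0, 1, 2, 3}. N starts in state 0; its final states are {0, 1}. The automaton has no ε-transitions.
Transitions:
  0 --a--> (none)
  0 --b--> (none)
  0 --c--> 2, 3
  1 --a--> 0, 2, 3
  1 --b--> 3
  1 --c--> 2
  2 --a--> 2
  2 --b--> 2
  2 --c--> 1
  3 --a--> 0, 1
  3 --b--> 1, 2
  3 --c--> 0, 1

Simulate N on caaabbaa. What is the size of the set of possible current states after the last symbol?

3

Start: {0}
read c: {2, 3}
read a: {0, 1, 2}
read a: {0, 2, 3}
read a: {0, 1, 2}
read b: {2, 3}
read b: {1, 2}
read a: {0, 2, 3}
read a: {0, 1, 2}
Final reachable set {0, 1, 2} has 3 states.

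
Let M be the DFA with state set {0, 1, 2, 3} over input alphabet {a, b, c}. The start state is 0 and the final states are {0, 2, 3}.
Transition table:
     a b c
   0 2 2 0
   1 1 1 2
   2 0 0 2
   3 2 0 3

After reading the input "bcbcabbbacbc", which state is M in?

0 --b--> 2
2 --c--> 2
2 --b--> 0
0 --c--> 0
0 --a--> 2
2 --b--> 0
0 --b--> 2
2 --b--> 0
0 --a--> 2
2 --c--> 2
2 --b--> 0
0 --c--> 0

0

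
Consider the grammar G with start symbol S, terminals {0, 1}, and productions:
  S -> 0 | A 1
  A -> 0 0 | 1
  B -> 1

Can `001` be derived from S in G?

yes

S ⇒ A1 ⇒ 001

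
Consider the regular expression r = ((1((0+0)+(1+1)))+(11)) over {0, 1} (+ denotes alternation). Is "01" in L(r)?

no

Neither (1((0+0)+(1+1))) nor (11) matches 01.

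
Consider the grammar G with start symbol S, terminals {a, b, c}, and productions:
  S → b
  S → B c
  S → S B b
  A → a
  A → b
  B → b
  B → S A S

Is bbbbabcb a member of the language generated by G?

S ⇒ SBb ⇒ SBbBb ⇒ bBbBb ⇒ bbbBb ⇒ bbbSASb ⇒ bbbbASb ⇒ bbbbaSb ⇒ bbbbaBcb ⇒ bbbbabcb

yes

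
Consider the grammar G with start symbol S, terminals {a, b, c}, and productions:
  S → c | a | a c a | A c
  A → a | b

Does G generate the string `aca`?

yes

S ⇒ aca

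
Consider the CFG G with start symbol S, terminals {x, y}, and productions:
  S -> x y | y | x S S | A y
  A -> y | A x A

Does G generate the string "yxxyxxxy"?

no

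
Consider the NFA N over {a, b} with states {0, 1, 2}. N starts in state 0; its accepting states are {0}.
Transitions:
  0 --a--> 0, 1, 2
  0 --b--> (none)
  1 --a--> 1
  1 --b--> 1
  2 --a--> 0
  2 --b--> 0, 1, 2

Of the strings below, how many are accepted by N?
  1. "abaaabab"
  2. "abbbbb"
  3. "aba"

3

"abaaabab": accepted
"abbbbb": accepted
"aba": accepted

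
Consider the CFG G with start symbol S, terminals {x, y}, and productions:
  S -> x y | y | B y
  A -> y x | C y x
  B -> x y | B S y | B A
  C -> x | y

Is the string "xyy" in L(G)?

yes

S ⇒ By ⇒ xyy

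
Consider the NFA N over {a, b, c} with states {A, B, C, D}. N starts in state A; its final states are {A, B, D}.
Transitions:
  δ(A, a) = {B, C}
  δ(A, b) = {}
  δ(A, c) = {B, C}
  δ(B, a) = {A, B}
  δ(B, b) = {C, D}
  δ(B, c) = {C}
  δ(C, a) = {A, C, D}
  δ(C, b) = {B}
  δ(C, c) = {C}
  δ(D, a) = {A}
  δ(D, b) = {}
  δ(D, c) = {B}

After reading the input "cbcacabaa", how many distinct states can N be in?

4

Start: {A}
read c: {B, C}
read b: {B, C, D}
read c: {B, C}
read a: {A, B, C, D}
read c: {B, C}
read a: {A, B, C, D}
read b: {B, C, D}
read a: {A, B, C, D}
read a: {A, B, C, D}
Final reachable set {A, B, C, D} has 4 states.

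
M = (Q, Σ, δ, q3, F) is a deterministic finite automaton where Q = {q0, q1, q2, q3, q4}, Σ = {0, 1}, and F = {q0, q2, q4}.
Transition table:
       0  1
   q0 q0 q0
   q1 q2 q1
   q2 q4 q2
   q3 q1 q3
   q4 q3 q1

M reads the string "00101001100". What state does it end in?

q4

q3 --0--> q1
q1 --0--> q2
q2 --1--> q2
q2 --0--> q4
q4 --1--> q1
q1 --0--> q2
q2 --0--> q4
q4 --1--> q1
q1 --1--> q1
q1 --0--> q2
q2 --0--> q4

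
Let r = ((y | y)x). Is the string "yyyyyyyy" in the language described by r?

no

No split of yyyyyyyy into u·v has (y|y) matching u and x matching v.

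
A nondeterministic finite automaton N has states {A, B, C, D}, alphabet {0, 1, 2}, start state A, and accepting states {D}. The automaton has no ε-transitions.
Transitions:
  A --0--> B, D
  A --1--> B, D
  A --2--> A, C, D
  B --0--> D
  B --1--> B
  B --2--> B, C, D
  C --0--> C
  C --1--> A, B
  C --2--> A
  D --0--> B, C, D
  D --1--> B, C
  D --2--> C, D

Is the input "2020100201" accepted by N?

Start: {A}
read 2: {A, C, D}
read 0: {B, C, D}
read 2: {A, B, C, D}
read 0: {B, C, D}
read 1: {A, B, C}
read 0: {B, C, D}
read 0: {B, C, D}
read 2: {A, B, C, D}
read 0: {B, C, D}
read 1: {A, B, C}
Reachable ∩ accepting = {} — empty.

rejected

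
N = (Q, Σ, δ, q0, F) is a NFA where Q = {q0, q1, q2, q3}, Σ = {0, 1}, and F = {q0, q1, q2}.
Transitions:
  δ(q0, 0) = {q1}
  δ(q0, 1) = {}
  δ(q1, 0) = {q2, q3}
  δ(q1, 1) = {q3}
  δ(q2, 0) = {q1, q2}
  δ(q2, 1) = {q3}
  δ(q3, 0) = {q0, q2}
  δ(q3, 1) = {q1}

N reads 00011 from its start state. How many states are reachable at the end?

1

Start: {q0}
read 0: {q1}
read 0: {q2, q3}
read 0: {q0, q1, q2}
read 1: {q3}
read 1: {q1}
Final reachable set {q1} has 1 state.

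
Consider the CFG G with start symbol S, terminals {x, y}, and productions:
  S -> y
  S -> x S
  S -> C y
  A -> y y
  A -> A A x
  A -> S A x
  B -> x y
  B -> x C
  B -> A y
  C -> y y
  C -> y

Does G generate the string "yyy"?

S ⇒ Cy ⇒ yyy

yes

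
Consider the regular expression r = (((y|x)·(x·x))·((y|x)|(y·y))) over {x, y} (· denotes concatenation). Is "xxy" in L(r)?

no

No split of xxy into u·v has ((y|x)·(x·x)) matching u and ((y|x)|(y·y)) matching v.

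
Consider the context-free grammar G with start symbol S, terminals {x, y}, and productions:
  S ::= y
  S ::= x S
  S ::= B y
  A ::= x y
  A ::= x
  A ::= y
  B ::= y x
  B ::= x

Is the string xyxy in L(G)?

yes

S ⇒ xS ⇒ xBy ⇒ xyxy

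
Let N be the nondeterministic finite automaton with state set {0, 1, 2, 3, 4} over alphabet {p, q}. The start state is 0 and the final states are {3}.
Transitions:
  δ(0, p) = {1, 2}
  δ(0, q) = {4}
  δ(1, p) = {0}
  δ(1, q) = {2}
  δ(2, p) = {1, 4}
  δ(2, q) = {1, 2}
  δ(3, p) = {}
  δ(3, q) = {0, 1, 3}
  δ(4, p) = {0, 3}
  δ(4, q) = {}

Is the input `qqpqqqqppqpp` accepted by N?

rejected

Start: {0}
read q: {4}
read q: {}
The reachable set is empty and stays empty for the remaining 10 symbols.
Reachable ∩ accepting = {} — empty.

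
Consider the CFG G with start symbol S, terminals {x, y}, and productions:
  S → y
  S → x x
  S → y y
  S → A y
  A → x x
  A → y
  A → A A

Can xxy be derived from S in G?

yes

S ⇒ Ay ⇒ xxy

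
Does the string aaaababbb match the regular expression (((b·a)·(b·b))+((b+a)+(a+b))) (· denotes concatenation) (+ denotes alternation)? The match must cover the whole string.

no

Neither ((b·a)·(b·b)) nor ((b+a)+(a+b)) matches aaaababbb.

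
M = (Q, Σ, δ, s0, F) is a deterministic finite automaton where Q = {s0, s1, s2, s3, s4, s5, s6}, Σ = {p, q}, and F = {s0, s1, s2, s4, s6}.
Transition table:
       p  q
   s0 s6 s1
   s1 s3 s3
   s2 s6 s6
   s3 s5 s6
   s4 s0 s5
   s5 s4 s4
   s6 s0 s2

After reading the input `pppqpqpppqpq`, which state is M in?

s0 --p--> s6
s6 --p--> s0
s0 --p--> s6
s6 --q--> s2
s2 --p--> s6
s6 --q--> s2
s2 --p--> s6
s6 --p--> s0
s0 --p--> s6
s6 --q--> s2
s2 --p--> s6
s6 --q--> s2

s2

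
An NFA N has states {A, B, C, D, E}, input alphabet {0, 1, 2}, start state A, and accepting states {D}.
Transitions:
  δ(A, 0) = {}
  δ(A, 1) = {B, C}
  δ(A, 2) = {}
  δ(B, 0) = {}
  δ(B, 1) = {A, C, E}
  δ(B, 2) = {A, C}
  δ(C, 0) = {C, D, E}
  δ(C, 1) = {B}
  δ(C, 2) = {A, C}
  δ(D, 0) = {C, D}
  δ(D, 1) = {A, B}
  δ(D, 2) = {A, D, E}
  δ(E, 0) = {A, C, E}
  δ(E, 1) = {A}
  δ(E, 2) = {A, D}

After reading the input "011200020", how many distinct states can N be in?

0

Start: {A}
read 0: {}
The reachable set is empty and stays empty for the remaining 8 symbols.
Final reachable set {} has 0 states.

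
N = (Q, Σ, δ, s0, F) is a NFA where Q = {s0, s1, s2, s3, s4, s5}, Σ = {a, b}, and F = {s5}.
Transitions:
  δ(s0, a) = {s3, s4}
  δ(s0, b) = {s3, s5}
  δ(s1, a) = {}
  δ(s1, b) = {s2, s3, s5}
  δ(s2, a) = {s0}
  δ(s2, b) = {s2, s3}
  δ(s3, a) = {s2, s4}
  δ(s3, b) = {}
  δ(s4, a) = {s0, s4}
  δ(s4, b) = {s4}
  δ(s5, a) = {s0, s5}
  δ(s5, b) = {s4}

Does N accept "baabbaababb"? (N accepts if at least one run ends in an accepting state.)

rejected

Start: {s0}
read b: {s3, s5}
read a: {s0, s2, s4, s5}
read a: {s0, s3, s4, s5}
read b: {s3, s4, s5}
read b: {s4}
read a: {s0, s4}
read a: {s0, s3, s4}
read b: {s3, s4, s5}
read a: {s0, s2, s4, s5}
read b: {s2, s3, s4, s5}
read b: {s2, s3, s4}
Reachable ∩ accepting = {} — empty.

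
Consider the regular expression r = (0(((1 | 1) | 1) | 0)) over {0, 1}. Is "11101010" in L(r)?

No split of 11101010 into u·v has 0 matching u and (((1|1)|1)|0) matching v.

no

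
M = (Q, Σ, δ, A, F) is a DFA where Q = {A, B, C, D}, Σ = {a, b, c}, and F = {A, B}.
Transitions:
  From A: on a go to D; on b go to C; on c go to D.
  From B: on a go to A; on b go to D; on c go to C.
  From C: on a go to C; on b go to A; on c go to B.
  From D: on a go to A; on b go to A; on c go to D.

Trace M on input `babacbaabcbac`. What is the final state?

A --b--> C
C --a--> C
C --b--> A
A --a--> D
D --c--> D
D --b--> A
A --a--> D
D --a--> A
A --b--> C
C --c--> B
B --b--> D
D --a--> A
A --c--> D

D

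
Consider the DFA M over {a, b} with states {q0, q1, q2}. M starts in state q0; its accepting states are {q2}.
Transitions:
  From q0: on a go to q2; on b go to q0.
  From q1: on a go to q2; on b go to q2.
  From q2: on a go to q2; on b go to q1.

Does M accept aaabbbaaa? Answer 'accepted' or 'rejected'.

q0 --a--> q2
q2 --a--> q2
q2 --a--> q2
q2 --b--> q1
q1 --b--> q2
q2 --b--> q1
q1 --a--> q2
q2 --a--> q2
q2 --a--> q2
End in state q2, which is an accepting state.

accepted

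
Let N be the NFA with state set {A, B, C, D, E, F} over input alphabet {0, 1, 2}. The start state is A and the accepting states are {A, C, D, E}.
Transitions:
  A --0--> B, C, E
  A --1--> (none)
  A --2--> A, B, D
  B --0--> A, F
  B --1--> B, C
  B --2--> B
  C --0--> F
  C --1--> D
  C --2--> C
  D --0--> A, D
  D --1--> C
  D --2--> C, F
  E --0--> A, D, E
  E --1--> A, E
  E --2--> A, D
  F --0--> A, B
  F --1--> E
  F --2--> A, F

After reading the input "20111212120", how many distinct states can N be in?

6

Start: {A}
read 2: {A, B, D}
read 0: {A, B, C, D, E, F}
read 1: {A, B, C, D, E}
read 1: {A, B, C, D, E}
read 1: {A, B, C, D, E}
read 2: {A, B, C, D, F}
read 1: {B, C, D, E}
read 2: {A, B, C, D, F}
read 1: {B, C, D, E}
read 2: {A, B, C, D, F}
read 0: {A, B, C, D, E, F}
Final reachable set {A, B, C, D, E, F} has 6 states.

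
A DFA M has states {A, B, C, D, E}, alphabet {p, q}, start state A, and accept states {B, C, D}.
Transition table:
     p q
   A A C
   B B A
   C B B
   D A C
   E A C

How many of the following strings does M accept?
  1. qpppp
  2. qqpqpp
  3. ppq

2

qpppp: accepted
qqpqpp: rejected
ppq: accepted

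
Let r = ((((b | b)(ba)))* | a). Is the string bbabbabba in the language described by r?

The left alternative (((b|b)(ba)))* matches bbabbabba.

yes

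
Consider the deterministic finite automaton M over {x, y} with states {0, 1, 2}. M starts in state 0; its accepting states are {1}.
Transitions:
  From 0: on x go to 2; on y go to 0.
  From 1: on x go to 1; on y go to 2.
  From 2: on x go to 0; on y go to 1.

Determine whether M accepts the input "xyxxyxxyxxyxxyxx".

0 --x--> 2
2 --y--> 1
1 --x--> 1
1 --x--> 1
1 --y--> 2
2 --x--> 0
0 --x--> 2
2 --y--> 1
1 --x--> 1
1 --x--> 1
1 --y--> 2
2 --x--> 0
0 --x--> 2
2 --y--> 1
1 --x--> 1
1 --x--> 1
End in state 1, which is an accepting state.

accepted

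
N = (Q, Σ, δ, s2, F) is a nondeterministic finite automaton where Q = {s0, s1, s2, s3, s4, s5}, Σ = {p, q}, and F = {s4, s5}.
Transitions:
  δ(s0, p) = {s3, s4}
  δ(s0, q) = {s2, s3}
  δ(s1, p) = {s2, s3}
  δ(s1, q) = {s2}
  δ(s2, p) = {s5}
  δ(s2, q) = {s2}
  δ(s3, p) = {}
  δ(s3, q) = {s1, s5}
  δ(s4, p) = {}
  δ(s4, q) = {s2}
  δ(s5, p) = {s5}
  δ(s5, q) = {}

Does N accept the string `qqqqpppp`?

Start: {s2}
read q: {s2}
read q: {s2}
read q: {s2}
read q: {s2}
read p: {s5}
read p: {s5}
read p: {s5}
read p: {s5}
Reachable ∩ accepting = {s5} — nonempty.

accepted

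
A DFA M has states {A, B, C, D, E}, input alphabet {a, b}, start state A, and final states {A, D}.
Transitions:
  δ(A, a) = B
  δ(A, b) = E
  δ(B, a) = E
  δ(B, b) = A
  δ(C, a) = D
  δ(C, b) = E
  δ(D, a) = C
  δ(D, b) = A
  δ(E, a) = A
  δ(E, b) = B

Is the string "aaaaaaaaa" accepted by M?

accepted

A --a--> B
B --a--> E
E --a--> A
A --a--> B
B --a--> E
E --a--> A
A --a--> B
B --a--> E
E --a--> A
End in state A, which is an accepting state.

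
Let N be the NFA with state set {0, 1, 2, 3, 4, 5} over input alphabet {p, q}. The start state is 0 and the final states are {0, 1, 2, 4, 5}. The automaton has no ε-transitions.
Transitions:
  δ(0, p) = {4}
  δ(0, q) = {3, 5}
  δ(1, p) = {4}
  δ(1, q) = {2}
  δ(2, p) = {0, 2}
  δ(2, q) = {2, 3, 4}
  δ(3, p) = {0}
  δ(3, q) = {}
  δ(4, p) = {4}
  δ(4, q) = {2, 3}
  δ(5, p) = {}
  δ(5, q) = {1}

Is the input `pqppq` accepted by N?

Start: {0}
read p: {4}
read q: {2, 3}
read p: {0, 2}
read p: {0, 2, 4}
read q: {2, 3, 4, 5}
Reachable ∩ accepting = {2, 4, 5} — nonempty.

accepted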